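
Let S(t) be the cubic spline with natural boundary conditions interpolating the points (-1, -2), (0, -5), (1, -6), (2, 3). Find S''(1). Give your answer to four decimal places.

15.2000

Let M_i = S''(x_i). Step sizes h_i = 1, 1, 1; slopes of the chords Δ_i = (y_(i+1) - y_i)/h_i = -3, -1, 9.
  1·M_0 + 4·M_1 + 1·M_2 = 6(Δ_1 - Δ_0) = 12
  1·M_1 + 4·M_2 + 1·M_3 = 6(Δ_2 - Δ_1) = 60
Natural end conditions: M_0 = M_3 = 0.
Hence M_0 = 0, M_1 = -4/5, M_2 = 76/5, M_3 = 0.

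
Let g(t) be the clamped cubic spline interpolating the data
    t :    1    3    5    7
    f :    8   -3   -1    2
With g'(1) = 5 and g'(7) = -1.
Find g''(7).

-3

With m_i denoting the second derivative at x_i, h_i = 2, 2, 2, and Δ_i = (y_(i+1) − y_i)/h_i = -11/2, 1, 3/2:
  2·m_0 + 8·m_1 + 2·m_2 = 6(Δ_1 - Δ_0) = 39
  2·m_1 + 8·m_2 + 2·m_3 = 6(Δ_2 - Δ_1) = 3
Clamped end conditions give two more equations: 2h_0·m_0 + h_0·m_1 = 6(Δ_0 - g'(1)) = -63 and h_2·m_2 + 2h_2·m_3 = 6(g'(7) - Δ_2) = -15.
Forward elimination and back-substitution give m_0 = -21, m_1 = 21/2, m_2 = -3/2, m_3 = -3.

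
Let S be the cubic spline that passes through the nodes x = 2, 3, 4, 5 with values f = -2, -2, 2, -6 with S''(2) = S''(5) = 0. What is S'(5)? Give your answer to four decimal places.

-11.4667

Let m_i = S''(x_i). Step sizes h_i = 1, 1, 1; slopes of the chords Δ_i = (y_(i+1) - y_i)/h_i = 0, 4, -8.
  1·m_0 + 4·m_1 + 1·m_2 = 6(Δ_1 - Δ_0) = 24
  1·m_1 + 4·m_2 + 1·m_3 = 6(Δ_2 - Δ_1) = -72
Natural end conditions: m_0 = m_3 = 0.
Solving: m_0 = 0, m_1 = 56/5, m_2 = -104/5, m_3 = 0.
On [4, 5], S'(x) = b_2 + 2c_2·(x - 4) + 3d_2·(x - 4)² with b_2 = Δ_2 - h_2(2m_2 + m_3)/6 = -16/15, c_2 = m_2/2 = -52/5, d_2 = (m_3 - m_2)/(6h_2) = 52/15. So S'(5) = -172/15.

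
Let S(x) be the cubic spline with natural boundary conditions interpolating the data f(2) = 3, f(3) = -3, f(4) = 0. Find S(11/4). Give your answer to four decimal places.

With m_i denoting the second derivative at x_i, h_i = 1, 1, and Δ_i = (y_(i+1) − y_i)/h_i = -6, 3:
  1·m_0 + 4·m_1 + 1·m_2 = 6(Δ_1 - Δ_0) = 54
Natural end conditions: m_0 = m_2 = 0.
Solving: m_0 = 0, m_1 = 27/2, m_2 = 0.
On [2, 3], S(x) = 3 - 33/4·(x - 2) + 0·(x - 2)² + 9/4·(x - 2)³.
With (x - 2) = 3/4: S(11/4) = -573/256.

-2.2383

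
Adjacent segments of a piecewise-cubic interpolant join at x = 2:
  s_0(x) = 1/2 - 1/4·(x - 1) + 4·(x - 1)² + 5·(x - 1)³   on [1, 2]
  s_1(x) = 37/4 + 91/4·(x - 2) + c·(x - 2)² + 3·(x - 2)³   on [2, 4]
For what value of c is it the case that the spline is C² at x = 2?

19

s_0''(x) = 8 + 30·(x - 1), so s_0''(2) = 38. On the right, s_1''(2) = 2c, so c = 19.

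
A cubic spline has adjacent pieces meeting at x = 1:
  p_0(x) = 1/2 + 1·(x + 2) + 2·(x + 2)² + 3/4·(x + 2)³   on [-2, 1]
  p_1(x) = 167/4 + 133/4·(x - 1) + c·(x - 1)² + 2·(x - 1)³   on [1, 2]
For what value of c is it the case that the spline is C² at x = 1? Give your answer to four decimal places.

8.7500

p_0''(x) = 4 + 9/2·(x + 2), so p_0''(1) = 35/2. On the right, p_1''(1) = 2c, so c = 35/4.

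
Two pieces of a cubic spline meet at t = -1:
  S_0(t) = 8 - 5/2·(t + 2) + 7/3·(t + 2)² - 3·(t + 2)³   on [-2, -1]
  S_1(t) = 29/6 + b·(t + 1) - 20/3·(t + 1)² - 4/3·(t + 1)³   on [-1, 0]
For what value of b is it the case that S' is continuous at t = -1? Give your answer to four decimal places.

S_0'(t) = -5/2 + 14/3·(t + 2) - 9·(t + 2)², so S_0'(-1) = -41/6. On the right, S_1'(-1) = b, so b = -41/6.

-6.8333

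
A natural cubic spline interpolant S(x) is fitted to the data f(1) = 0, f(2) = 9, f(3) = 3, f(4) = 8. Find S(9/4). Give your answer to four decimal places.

With m_i denoting the second derivative at x_i, h_i = 1, 1, 1, and Δ_i = (y_(i+1) − y_i)/h_i = 9, -6, 5:
  1·m_0 + 4·m_1 + 1·m_2 = 6(Δ_1 - Δ_0) = -90
  1·m_1 + 4·m_2 + 1·m_3 = 6(Δ_2 - Δ_1) = 66
Natural end conditions: m_0 = m_3 = 0.
Forward elimination and back-substitution give m_0 = 0, m_1 = -142/5, m_2 = 118/5, m_3 = 0.
On [2, 3], S(x) = 9 - 7/15·(x - 2) - 71/5·(x - 2)² + 26/3·(x - 2)³.
With (x - 2) = 1/4: S(9/4) = 1301/160.

8.1313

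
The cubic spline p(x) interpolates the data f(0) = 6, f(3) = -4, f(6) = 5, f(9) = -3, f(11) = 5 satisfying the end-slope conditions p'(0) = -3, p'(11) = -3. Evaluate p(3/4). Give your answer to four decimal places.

Write M_i for p''(x_i). With h_i = 3, 3, 3, 2 and divided differences Δ_i = -10/3, 3, -8/3, 4, the continuity of p' gives the tridiagonal system
  3·M_0 + 12·M_1 + 3·M_2 = 6(Δ_1 - Δ_0) = 38
  3·M_1 + 12·M_2 + 3·M_3 = 6(Δ_2 - Δ_1) = -34
  3·M_2 + 10·M_3 + 2·M_4 = 6(Δ_3 - Δ_2) = 40
Clamped end conditions give two more equations: 2h_0·M_0 + h_0·M_1 = 6(Δ_0 - p'(0)) = -2 and h_3·M_3 + 2h_3·M_4 = 6(p'(11) - Δ_3) = -42.
Forward elimination and back-substitution give M_0 = -221/71, M_1 = 1184/213, M_2 = -1375/213, M_3 = 634/71, M_4 = -2125/142.
On [0, 3], p(x) = 6 - 3·x - 221/142·x² + 1847/3834·x³.
With x = 3/4: p(3/4) = 27971/9088.

3.0778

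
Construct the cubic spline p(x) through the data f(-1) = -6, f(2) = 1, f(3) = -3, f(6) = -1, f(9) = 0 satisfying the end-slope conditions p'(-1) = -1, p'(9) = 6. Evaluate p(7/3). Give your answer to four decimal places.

Put M_i = p'' at the i-th knot. Here h = (3, 1, 3, 3) and Δ = (7/3, -4, 2/3, 1/3), so the interior equations h_(i-1)·M_(i-1) + 2(h_(i-1)+h_i)·M_i + h_i·M_(i+1) = 6(Δ_i − Δ_(i-1)) read
  3·M_0 + 8·M_1 + 1·M_2 = 6(Δ_1 - Δ_0) = -38
  1·M_1 + 8·M_2 + 3·M_3 = 6(Δ_2 - Δ_1) = 28
  3·M_2 + 12·M_3 + 3·M_4 = 6(Δ_3 - Δ_2) = -2
Clamped end conditions give two more equations: 2h_0·M_0 + h_0·M_1 = 6(Δ_0 - p'(-1)) = 20 and h_3·M_3 + 2h_3·M_4 = 6(p'(9) - Δ_3) = 34.
Solving: M_0 = 2377/318, M_1 = -439/53, M_2 = 619/106, M_3 = -553/159, M_4 = 785/106.
On [2, 3], p(x) = 1 - 469/212·(x - 2) - 439/106·(x - 2)² + 499/212·(x - 2)³.
With (x - 2) = 1/3: p(7/3) = -158/1431.

-0.1104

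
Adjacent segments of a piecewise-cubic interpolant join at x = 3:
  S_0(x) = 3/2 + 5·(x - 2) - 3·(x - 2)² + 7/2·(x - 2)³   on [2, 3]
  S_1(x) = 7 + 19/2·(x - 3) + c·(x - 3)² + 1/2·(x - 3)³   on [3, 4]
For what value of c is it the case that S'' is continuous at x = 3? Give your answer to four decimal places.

7.5000

S_0''(x) = -6 + 21·(x - 2), so S_0''(3) = 15. On the right, S_1''(3) = 2c, so c = 15/2.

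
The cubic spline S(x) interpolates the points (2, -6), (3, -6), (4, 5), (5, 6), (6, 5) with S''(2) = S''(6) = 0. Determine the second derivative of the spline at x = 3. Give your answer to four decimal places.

Write σ_i for S''(x_i). With h_i = 1, 1, 1, 1 and divided differences Δ_i = 0, 11, 1, -1, the continuity of S' gives the tridiagonal system
  1·σ_0 + 4·σ_1 + 1·σ_2 = 6(Δ_1 - Δ_0) = 66
  1·σ_1 + 4·σ_2 + 1·σ_3 = 6(Δ_2 - Δ_1) = -60
  1·σ_2 + 4·σ_3 + 1·σ_4 = 6(Δ_3 - Δ_2) = -12
Natural end conditions: σ_0 = σ_4 = 0.
Forward elimination and back-substitution give σ_0 = 0, σ_1 = 87/4, σ_2 = -21, σ_3 = 9/4, σ_4 = 0.

21.7500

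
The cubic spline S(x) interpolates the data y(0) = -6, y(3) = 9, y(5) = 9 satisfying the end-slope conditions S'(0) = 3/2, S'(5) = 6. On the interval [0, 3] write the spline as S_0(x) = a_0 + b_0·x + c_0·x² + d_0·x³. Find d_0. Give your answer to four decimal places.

With M_i denoting the second derivative at x_i, h_i = 3, 2, and Δ_i = (y_(i+1) − y_i)/h_i = 5, 0:
  3·M_0 + 10·M_1 + 2·M_2 = 6(Δ_1 - Δ_0) = -30
Clamped end conditions give two more equations: 2h_0·M_0 + h_0·M_1 = 6(Δ_0 - S'(0)) = 21 and h_1·M_1 + 2h_1·M_2 = 6(S'(5) - Δ_1) = 36.
Hence M_0 = 37/5, M_1 = -39/5, M_2 = 129/10.
On [0, 3], with S_0(x) = a_0 + b_0·x + c_0·x² + d_0·x³: c_0 = M_0/2 = 37/10, d_0 = (M_1 - M_0)/(6h_0) = -38/45, b_0 = Δ_0 - h_0(2M_0 + M_1)/6 = 3/2.

-0.8444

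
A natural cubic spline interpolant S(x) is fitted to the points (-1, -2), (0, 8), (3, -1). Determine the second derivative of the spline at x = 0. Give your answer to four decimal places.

-9.7500

With σ_i denoting the second derivative at x_i, h_i = 1, 3, and Δ_i = (y_(i+1) − y_i)/h_i = 10, -3:
  1·σ_0 + 8·σ_1 + 3·σ_2 = 6(Δ_1 - Δ_0) = -78
Natural end conditions: σ_0 = σ_2 = 0.
Solving the tridiagonal system: σ_0 = 0, σ_1 = -39/4, σ_2 = 0.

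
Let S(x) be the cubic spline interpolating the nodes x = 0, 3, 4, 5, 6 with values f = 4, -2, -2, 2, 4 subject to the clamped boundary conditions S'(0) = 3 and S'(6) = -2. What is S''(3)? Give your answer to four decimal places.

3.2963

Let σ_i = S''(x_i). Step sizes h_i = 3, 1, 1, 1; slopes of the chords Δ_i = (y_(i+1) - y_i)/h_i = -2, 0, 4, 2.
  3·σ_0 + 8·σ_1 + 1·σ_2 = 6(Δ_1 - Δ_0) = 12
  1·σ_1 + 4·σ_2 + 1·σ_3 = 6(Δ_2 - Δ_1) = 24
  1·σ_2 + 4·σ_3 + 1·σ_4 = 6(Δ_3 - Δ_2) = -12
Clamped end conditions give two more equations: 2h_0·σ_0 + h_0·σ_1 = 6(Δ_0 - S'(0)) = -30 and h_3·σ_3 + 2h_3·σ_4 = 6(S'(6) - Δ_3) = -24.
Forward elimination and back-substitution give σ_0 = -359/54, σ_1 = 89/27, σ_2 = 301/54, σ_3 = -43/27, σ_4 = -605/54.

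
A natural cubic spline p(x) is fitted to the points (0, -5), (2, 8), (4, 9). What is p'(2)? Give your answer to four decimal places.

3.5000

With m_i denoting the second derivative at x_i, h_i = 2, 2, and Δ_i = (y_(i+1) − y_i)/h_i = 13/2, 1/2:
  2·m_0 + 8·m_1 + 2·m_2 = 6(Δ_1 - Δ_0) = -36
Natural end conditions: m_0 = m_2 = 0.
Solving: m_0 = 0, m_1 = -9/2, m_2 = 0.
On [2, 4], p'(x) = b_1 + 2c_1·(x - 2) + 3d_1·(x - 2)² with b_1 = Δ_1 - h_1(2m_1 + m_2)/6 = 7/2, c_1 = m_1/2 = -9/4, d_1 = (m_2 - m_1)/(6h_1) = 3/8. So p'(2) = 7/2.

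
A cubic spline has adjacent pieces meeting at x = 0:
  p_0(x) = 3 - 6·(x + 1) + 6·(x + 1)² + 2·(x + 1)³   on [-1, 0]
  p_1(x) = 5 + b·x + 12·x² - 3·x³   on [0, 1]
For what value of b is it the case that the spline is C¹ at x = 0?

p_0'(x) = -6 + 12·(x + 1) + 6·(x + 1)², so p_0'(0) = 12. On the right, p_1'(0) = b, so b = 12.

12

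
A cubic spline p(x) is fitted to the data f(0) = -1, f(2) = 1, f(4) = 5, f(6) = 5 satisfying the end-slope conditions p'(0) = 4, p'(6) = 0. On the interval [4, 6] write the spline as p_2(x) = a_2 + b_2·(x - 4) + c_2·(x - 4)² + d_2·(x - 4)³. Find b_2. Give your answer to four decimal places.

1.2667

Write M_i for p''(x_i). With h_i = 2, 2, 2 and divided differences Δ_i = 1, 2, 0, the continuity of p' gives the tridiagonal system
  2·M_0 + 8·M_1 + 2·M_2 = 6(Δ_1 - Δ_0) = 6
  2·M_1 + 8·M_2 + 2·M_3 = 6(Δ_2 - Δ_1) = -12
Clamped end conditions give two more equations: 2h_0·M_0 + h_0·M_1 = 6(Δ_0 - p'(0)) = -18 and h_2·M_2 + 2h_2·M_3 = 6(p'(6) - Δ_2) = 0.
Solving: M_0 = -89/15, M_1 = 43/15, M_2 = -38/15, M_3 = 19/15.
On [4, 6], with p_2(x) = a_2 + b_2·(x - 4) + c_2·(x - 4)² + d_2·(x - 4)³: c_2 = M_2/2 = -19/15, d_2 = (M_3 - M_2)/(6h_2) = 19/60, b_2 = Δ_2 - h_2(2M_2 + M_3)/6 = 19/15.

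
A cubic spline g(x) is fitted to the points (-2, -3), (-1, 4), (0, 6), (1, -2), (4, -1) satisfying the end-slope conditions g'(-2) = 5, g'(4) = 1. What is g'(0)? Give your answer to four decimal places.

Write m_i for g''(x_i). With h_i = 1, 1, 1, 3 and divided differences Δ_i = 7, 2, -8, 1/3, the continuity of g' gives the tridiagonal system
  1·m_0 + 4·m_1 + 1·m_2 = 6(Δ_1 - Δ_0) = -30
  1·m_1 + 4·m_2 + 1·m_3 = 6(Δ_2 - Δ_1) = -60
  1·m_2 + 8·m_3 + 3·m_4 = 6(Δ_3 - Δ_2) = 50
Clamped end conditions give two more equations: 2h_0·m_0 + h_0·m_1 = 6(Δ_0 - g'(-2)) = 12 and h_3·m_3 + 2h_3·m_4 = 6(g'(4) - Δ_3) = 4.
Solving the tridiagonal system: m_0 = 239/27, m_1 = -154/27, m_2 = -433/27, m_3 = 266/27, m_4 = -115/27.
On [0, 1], g'(x) = b_2 + 2c_2·x + 3d_2·x² with b_2 = Δ_2 - h_2(2m_2 + m_3)/6 = -116/27, c_2 = m_2/2 = -433/54, d_2 = (m_3 - m_2)/(6h_2) = 233/54. So g'(0) = -116/27.

-4.2963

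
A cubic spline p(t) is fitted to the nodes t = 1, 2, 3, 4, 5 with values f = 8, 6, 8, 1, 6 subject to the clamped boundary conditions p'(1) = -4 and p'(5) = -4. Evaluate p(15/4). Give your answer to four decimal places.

1.8008

With m_i denoting the second derivative at x_i, h_i = 1, 1, 1, 1, and Δ_i = (y_(i+1) − y_i)/h_i = -2, 2, -7, 5:
  1·m_0 + 4·m_1 + 1·m_2 = 6(Δ_1 - Δ_0) = 24
  1·m_1 + 4·m_2 + 1·m_3 = 6(Δ_2 - Δ_1) = -54
  1·m_2 + 4·m_3 + 1·m_4 = 6(Δ_3 - Δ_2) = 72
Clamped end conditions give two more equations: 2h_0·m_0 + h_0·m_1 = 6(Δ_0 - p'(1)) = 12 and h_3·m_3 + 2h_3·m_4 = 6(p'(5) - Δ_3) = -54.
Solving the tridiagonal system: m_0 = -3/14, m_1 = 87/7, m_2 = -51/2, m_3 = 249/7, m_4 = -627/14.
On [3, 4], p(t) = 8 - 31/7·(t - 3) - 51/4·(t - 3)² + 285/28·(t - 3)³.
With (t - 3) = 3/4: p(15/4) = 461/256.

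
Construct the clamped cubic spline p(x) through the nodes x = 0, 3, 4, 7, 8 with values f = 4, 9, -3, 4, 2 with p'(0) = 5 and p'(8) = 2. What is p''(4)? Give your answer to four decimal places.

16.8935

Let M_i = p''(x_i). Step sizes h_i = 3, 1, 3, 1; slopes of the chords Δ_i = (y_(i+1) - y_i)/h_i = 5/3, -12, 7/3, -2.
  3·M_0 + 8·M_1 + 1·M_2 = 6(Δ_1 - Δ_0) = -82
  1·M_1 + 8·M_2 + 3·M_3 = 6(Δ_2 - Δ_1) = 86
  3·M_2 + 8·M_3 + 1·M_4 = 6(Δ_3 - Δ_2) = -26
Clamped end conditions give two more equations: 2h_0·M_0 + h_0·M_1 = 6(Δ_0 - p'(0)) = -20 and h_3·M_3 + 2h_3·M_4 = 6(p'(8) - Δ_3) = 24.
Forward elimination and back-substitution give M_0 = 757/216, M_1 = -1477/108, M_2 = 3649/216, M_3 = -1277/108, M_4 = 3869/216.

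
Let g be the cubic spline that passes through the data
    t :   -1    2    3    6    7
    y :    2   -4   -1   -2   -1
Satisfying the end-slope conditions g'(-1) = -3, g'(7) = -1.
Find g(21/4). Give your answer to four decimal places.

With σ_i denoting the second derivative at x_i, h_i = 3, 1, 3, 1, and Δ_i = (y_(i+1) − y_i)/h_i = -2, 3, -1/3, 1:
  3·σ_0 + 8·σ_1 + 1·σ_2 = 6(Δ_1 - Δ_0) = 30
  1·σ_1 + 8·σ_2 + 3·σ_3 = 6(Δ_2 - Δ_1) = -20
  3·σ_2 + 8·σ_3 + 1·σ_4 = 6(Δ_3 - Δ_2) = 8
Clamped end conditions give two more equations: 2h_0·σ_0 + h_0·σ_1 = 6(Δ_0 - g'(-1)) = 6 and h_3·σ_3 + 2h_3·σ_4 = 6(g'(7) - Δ_3) = -12.
Solving the tridiagonal system: σ_0 = -307/216, σ_1 = 523/108, σ_2 = -967/216, σ_3 = 395/108, σ_4 = -1691/216.
On [3, 6], g(t) = -1 + 125/54·(t - 3) - 967/432·(t - 3)² + 1757/3888·(t - 3)³.
With (t - 3) = 9/4: g(21/4) = -6071/3072.

-1.9762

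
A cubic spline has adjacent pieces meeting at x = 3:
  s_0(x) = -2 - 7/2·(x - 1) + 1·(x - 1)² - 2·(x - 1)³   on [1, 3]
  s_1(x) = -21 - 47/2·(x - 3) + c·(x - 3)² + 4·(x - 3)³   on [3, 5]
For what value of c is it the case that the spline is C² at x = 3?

s_0''(x) = 2 - 12·(x - 1), so s_0''(3) = -22. On the right, s_1''(3) = 2c, so c = -11.

-11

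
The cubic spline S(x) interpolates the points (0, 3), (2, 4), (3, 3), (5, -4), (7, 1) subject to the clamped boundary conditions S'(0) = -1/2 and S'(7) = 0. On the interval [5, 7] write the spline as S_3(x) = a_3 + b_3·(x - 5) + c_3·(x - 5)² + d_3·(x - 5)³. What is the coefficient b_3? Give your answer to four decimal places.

-0.0410

Let M_i = S''(x_i). Step sizes h_i = 2, 1, 2, 2; slopes of the chords Δ_i = (y_(i+1) - y_i)/h_i = 1/2, -1, -7/2, 5/2.
  2·M_0 + 6·M_1 + 1·M_2 = 6(Δ_1 - Δ_0) = -9
  1·M_1 + 6·M_2 + 2·M_3 = 6(Δ_2 - Δ_1) = -15
  2·M_2 + 8·M_3 + 2·M_4 = 6(Δ_3 - Δ_2) = 36
Clamped end conditions give two more equations: 2h_0·M_0 + h_0·M_1 = 6(Δ_0 - S'(0)) = 6 and h_3·M_3 + 2h_3·M_4 = 6(S'(7) - Δ_3) = -15.
Solving the tridiagonal system: M_0 = 271/122, M_1 = -88/61, M_2 = -292/61, M_3 = 925/122, M_4 = -460/61.
On [5, 7], with S_3(x) = a_3 + b_3·(x - 5) + c_3·(x - 5)² + d_3·(x - 5)³: c_3 = M_3/2 = 925/244, d_3 = (M_4 - M_3)/(6h_3) = -615/488, b_3 = Δ_3 - h_3(2M_3 + M_4)/6 = -5/122.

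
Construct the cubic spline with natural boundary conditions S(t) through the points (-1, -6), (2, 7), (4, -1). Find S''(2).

-5

Put M_i = S'' at the i-th knot. Here h = (3, 2) and Δ = (13/3, -4), so the interior equations h_(i-1)·M_(i-1) + 2(h_(i-1)+h_i)·M_i + h_i·M_(i+1) = 6(Δ_i − Δ_(i-1)) read
  3·M_0 + 10·M_1 + 2·M_2 = 6(Δ_1 - Δ_0) = -50
Natural end conditions: M_0 = M_2 = 0.
Forward elimination and back-substitution give M_0 = 0, M_1 = -5, M_2 = 0.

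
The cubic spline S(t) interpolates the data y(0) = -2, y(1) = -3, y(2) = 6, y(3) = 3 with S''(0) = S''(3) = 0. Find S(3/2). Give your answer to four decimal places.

With m_i denoting the second derivative at x_i, h_i = 1, 1, 1, and Δ_i = (y_(i+1) − y_i)/h_i = -1, 9, -3:
  1·m_0 + 4·m_1 + 1·m_2 = 6(Δ_1 - Δ_0) = 60
  1·m_1 + 4·m_2 + 1·m_3 = 6(Δ_2 - Δ_1) = -72
Natural end conditions: m_0 = m_3 = 0.
Hence m_0 = 0, m_1 = 104/5, m_2 = -116/5, m_3 = 0.
On [1, 2], S(t) = -3 + 89/15·(t - 1) + 52/5·(t - 1)² - 22/3·(t - 1)³.
With (t - 1) = 1/2: S(3/2) = 33/20.

1.6500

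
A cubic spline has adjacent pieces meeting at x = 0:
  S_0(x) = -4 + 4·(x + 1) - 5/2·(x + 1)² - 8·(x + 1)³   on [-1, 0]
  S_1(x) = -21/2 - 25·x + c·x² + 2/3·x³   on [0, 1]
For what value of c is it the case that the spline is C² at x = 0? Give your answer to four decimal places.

S_0''(x) = -5 - 48·(x + 1), so S_0''(0) = -53. On the right, S_1''(0) = 2c, so c = -53/2.

-26.5000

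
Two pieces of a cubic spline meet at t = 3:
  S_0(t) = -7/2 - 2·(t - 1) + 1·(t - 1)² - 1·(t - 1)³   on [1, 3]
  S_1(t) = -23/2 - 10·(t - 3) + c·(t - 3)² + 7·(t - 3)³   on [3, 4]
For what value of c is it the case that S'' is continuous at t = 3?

S_0''(t) = 2 - 6·(t - 1), so S_0''(3) = -10. On the right, S_1''(3) = 2c, so c = -5.

-5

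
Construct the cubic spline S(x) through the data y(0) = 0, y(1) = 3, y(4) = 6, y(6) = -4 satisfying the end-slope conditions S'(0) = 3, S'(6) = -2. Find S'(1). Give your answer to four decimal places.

Let M_i = S''(x_i). Step sizes h_i = 1, 3, 2; slopes of the chords Δ_i = (y_(i+1) - y_i)/h_i = 3, 1, -5.
  1·M_0 + 8·M_1 + 3·M_2 = 6(Δ_1 - Δ_0) = -12
  3·M_1 + 10·M_2 + 2·M_3 = 6(Δ_2 - Δ_1) = -36
Clamped end conditions give two more equations: 2h_0·M_0 + h_0·M_1 = 6(Δ_0 - S'(0)) = 0 and h_2·M_2 + 2h_2·M_3 = 6(S'(6) - Δ_2) = 18.
Hence M_0 = -3/13, M_1 = 6/13, M_2 = -67/13, M_3 = 92/13.
On [1, 4], S'(x) = b_1 + 2c_1·(x - 1) + 3d_1·(x - 1)² with b_1 = Δ_1 - h_1(2M_1 + M_2)/6 = 81/26, c_1 = M_1/2 = 3/13, d_1 = (M_2 - M_1)/(6h_1) = -73/234. So S'(1) = 81/26.

3.1154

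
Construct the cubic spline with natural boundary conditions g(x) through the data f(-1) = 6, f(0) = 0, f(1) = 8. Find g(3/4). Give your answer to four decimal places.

Put M_i = g'' at the i-th knot. Here h = (1, 1) and Δ = (-6, 8), so the interior equations h_(i-1)·M_(i-1) + 2(h_(i-1)+h_i)·M_i + h_i·M_(i+1) = 6(Δ_i − Δ_(i-1)) read
  1·M_0 + 4·M_1 + 1·M_2 = 6(Δ_1 - Δ_0) = 84
Natural end conditions: M_0 = M_2 = 0.
Hence M_0 = 0, M_1 = 21, M_2 = 0.
On [0, 1], g(x) = 0 + 1·x + 21/2·x² - 7/2·x³.
With x = 3/4: g(3/4) = 663/128.

5.1797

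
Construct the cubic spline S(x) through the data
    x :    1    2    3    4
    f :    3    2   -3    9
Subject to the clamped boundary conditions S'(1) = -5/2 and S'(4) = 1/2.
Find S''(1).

15

Put M_i = S'' at the i-th knot. Here h = (1, 1, 1) and Δ = (-1, -5, 12), so the interior equations h_(i-1)·M_(i-1) + 2(h_(i-1)+h_i)·M_i + h_i·M_(i+1) = 6(Δ_i − Δ_(i-1)) read
  1·M_0 + 4·M_1 + 1·M_2 = 6(Δ_1 - Δ_0) = -24
  1·M_1 + 4·M_2 + 1·M_3 = 6(Δ_2 - Δ_1) = 102
Clamped end conditions give two more equations: 2h_0·M_0 + h_0·M_1 = 6(Δ_0 - S'(1)) = 9 and h_2·M_2 + 2h_2·M_3 = 6(S'(4) - Δ_2) = -69.
Hence M_0 = 15, M_1 = -21, M_2 = 45, M_3 = -57.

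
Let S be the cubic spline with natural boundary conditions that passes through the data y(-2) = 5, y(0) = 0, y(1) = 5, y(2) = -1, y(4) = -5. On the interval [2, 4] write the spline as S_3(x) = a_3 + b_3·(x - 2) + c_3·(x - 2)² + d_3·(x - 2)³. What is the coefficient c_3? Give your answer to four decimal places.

With M_i denoting the second derivative at x_i, h_i = 2, 1, 1, 2, and Δ_i = (y_(i+1) − y_i)/h_i = -5/2, 5, -6, -2:
  2·M_0 + 6·M_1 + 1·M_2 = 6(Δ_1 - Δ_0) = 45
  1·M_1 + 4·M_2 + 1·M_3 = 6(Δ_2 - Δ_1) = -66
  1·M_2 + 6·M_3 + 2·M_4 = 6(Δ_3 - Δ_2) = 24
Natural end conditions: M_0 = M_4 = 0.
Hence M_0 = 0, M_1 = 485/44, M_2 = -465/22, M_3 = 331/44, M_4 = 0.
On [2, 4], with S_3(x) = a_3 + b_3·(x - 2) + c_3·(x - 2)² + d_3·(x - 2)³: c_3 = M_3/2 = 331/88, d_3 = (M_4 - M_3)/(6h_3) = -331/528, b_3 = Δ_3 - h_3(2M_3 + M_4)/6 = -463/66.

3.7614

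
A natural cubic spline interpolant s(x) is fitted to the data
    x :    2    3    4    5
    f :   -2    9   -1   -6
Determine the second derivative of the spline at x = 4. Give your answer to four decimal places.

16.4000

Let σ_i = s''(x_i). Step sizes h_i = 1, 1, 1; slopes of the chords Δ_i = (y_(i+1) - y_i)/h_i = 11, -10, -5.
  1·σ_0 + 4·σ_1 + 1·σ_2 = 6(Δ_1 - Δ_0) = -126
  1·σ_1 + 4·σ_2 + 1·σ_3 = 6(Δ_2 - Δ_1) = 30
Natural end conditions: σ_0 = σ_3 = 0.
Solving the tridiagonal system: σ_0 = 0, σ_1 = -178/5, σ_2 = 82/5, σ_3 = 0.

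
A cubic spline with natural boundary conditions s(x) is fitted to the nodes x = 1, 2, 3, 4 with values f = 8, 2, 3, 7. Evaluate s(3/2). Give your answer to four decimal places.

Let m_i = s''(x_i). Step sizes h_i = 1, 1, 1; slopes of the chords Δ_i = (y_(i+1) - y_i)/h_i = -6, 1, 4.
  1·m_0 + 4·m_1 + 1·m_2 = 6(Δ_1 - Δ_0) = 42
  1·m_1 + 4·m_2 + 1·m_3 = 6(Δ_2 - Δ_1) = 18
Natural end conditions: m_0 = m_3 = 0.
Forward elimination and back-substitution give m_0 = 0, m_1 = 10, m_2 = 2, m_3 = 0.
On [1, 2], s(x) = 8 - 23/3·(x - 1) + 0·(x - 1)² + 5/3·(x - 1)³.
With (x - 1) = 1/2: s(3/2) = 35/8.

4.3750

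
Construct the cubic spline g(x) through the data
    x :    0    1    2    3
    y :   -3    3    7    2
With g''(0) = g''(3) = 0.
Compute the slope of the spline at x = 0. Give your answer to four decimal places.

5.9333

Write σ_i for g''(x_i). With h_i = 1, 1, 1 and divided differences Δ_i = 6, 4, -5, the continuity of g' gives the tridiagonal system
  1·σ_0 + 4·σ_1 + 1·σ_2 = 6(Δ_1 - Δ_0) = -12
  1·σ_1 + 4·σ_2 + 1·σ_3 = 6(Δ_2 - Δ_1) = -54
Natural end conditions: σ_0 = σ_3 = 0.
Solving the tridiagonal system: σ_0 = 0, σ_1 = 2/5, σ_2 = -68/5, σ_3 = 0.
On [0, 1], g'(x) = b_0 + 2c_0·x + 3d_0·x² with b_0 = Δ_0 - h_0(2σ_0 + σ_1)/6 = 89/15, c_0 = σ_0/2 = 0, d_0 = (σ_1 - σ_0)/(6h_0) = 1/15. So g'(0) = 89/15.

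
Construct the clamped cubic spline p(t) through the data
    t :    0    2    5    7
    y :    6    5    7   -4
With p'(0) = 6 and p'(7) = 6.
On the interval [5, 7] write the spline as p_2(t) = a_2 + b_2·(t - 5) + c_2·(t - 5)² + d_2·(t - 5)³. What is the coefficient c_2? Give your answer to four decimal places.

With m_i denoting the second derivative at x_i, h_i = 2, 3, 2, and Δ_i = (y_(i+1) − y_i)/h_i = -1/2, 2/3, -11/2:
  2·m_0 + 10·m_1 + 3·m_2 = 6(Δ_1 - Δ_0) = 7
  3·m_1 + 10·m_2 + 2·m_3 = 6(Δ_2 - Δ_1) = -37
Clamped end conditions give two more equations: 2h_0·m_0 + h_0·m_1 = 6(Δ_0 - p'(0)) = -39 and h_2·m_2 + 2h_2·m_3 = 6(p'(7) - Δ_2) = 69.
Solving the tridiagonal system: m_0 = -619/48, m_1 = 151/24, m_2 = -241/24, m_3 = 1069/48.
On [5, 7], with p_2(t) = a_2 + b_2·(t - 5) + c_2·(t - 5)² + d_2·(t - 5)³: c_2 = m_2/2 = -241/48, d_2 = (m_3 - m_2)/(6h_2) = 517/192, b_2 = Δ_2 - h_2(2m_2 + m_3)/6 = -299/48.

-5.0208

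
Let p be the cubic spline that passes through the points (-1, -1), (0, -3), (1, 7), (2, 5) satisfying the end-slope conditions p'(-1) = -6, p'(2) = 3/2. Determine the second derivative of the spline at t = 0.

26

Put M_i = p'' at the i-th knot. Here h = (1, 1, 1) and Δ = (-2, 10, -2), so the interior equations h_(i-1)·M_(i-1) + 2(h_(i-1)+h_i)·M_i + h_i·M_(i+1) = 6(Δ_i − Δ_(i-1)) read
  1·M_0 + 4·M_1 + 1·M_2 = 6(Δ_1 - Δ_0) = 72
  1·M_1 + 4·M_2 + 1·M_3 = 6(Δ_2 - Δ_1) = -72
Clamped end conditions give two more equations: 2h_0·M_0 + h_0·M_1 = 6(Δ_0 - p'(-1)) = 24 and h_2·M_2 + 2h_2·M_3 = 6(p'(2) - Δ_2) = 21.
Hence M_0 = -1, M_1 = 26, M_2 = -31, M_3 = 26.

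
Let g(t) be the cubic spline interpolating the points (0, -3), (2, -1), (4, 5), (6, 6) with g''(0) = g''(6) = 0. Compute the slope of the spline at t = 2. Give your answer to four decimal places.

2.4000

Write M_i for g''(x_i). With h_i = 2, 2, 2 and divided differences Δ_i = 1, 3, 1/2, the continuity of g' gives the tridiagonal system
  2·M_0 + 8·M_1 + 2·M_2 = 6(Δ_1 - Δ_0) = 12
  2·M_1 + 8·M_2 + 2·M_3 = 6(Δ_2 - Δ_1) = -15
Natural end conditions: M_0 = M_3 = 0.
Forward elimination and back-substitution give M_0 = 0, M_1 = 21/10, M_2 = -12/5, M_3 = 0.
On [2, 4], g'(t) = b_1 + 2c_1·(t - 2) + 3d_1·(t - 2)² with b_1 = Δ_1 - h_1(2M_1 + M_2)/6 = 12/5, c_1 = M_1/2 = 21/20, d_1 = (M_2 - M_1)/(6h_1) = -3/8. So g'(2) = 12/5.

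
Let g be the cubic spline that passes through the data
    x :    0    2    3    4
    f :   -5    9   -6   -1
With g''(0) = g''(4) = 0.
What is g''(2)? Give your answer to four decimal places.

-28.1739

Let M_i = g''(x_i). Step sizes h_i = 2, 1, 1; slopes of the chords Δ_i = (y_(i+1) - y_i)/h_i = 7, -15, 5.
  2·M_0 + 6·M_1 + 1·M_2 = 6(Δ_1 - Δ_0) = -132
  1·M_1 + 4·M_2 + 1·M_3 = 6(Δ_2 - Δ_1) = 120
Natural end conditions: M_0 = M_3 = 0.
Solving the tridiagonal system: M_0 = 0, M_1 = -648/23, M_2 = 852/23, M_3 = 0.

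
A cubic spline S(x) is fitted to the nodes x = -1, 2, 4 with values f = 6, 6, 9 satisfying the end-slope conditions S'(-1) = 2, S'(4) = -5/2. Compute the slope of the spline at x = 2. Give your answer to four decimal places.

Write M_i for S''(x_i). With h_i = 3, 2 and divided differences Δ_i = 0, 3/2, the continuity of S' gives the tridiagonal system
  3·M_0 + 10·M_1 + 2·M_2 = 6(Δ_1 - Δ_0) = 9
Clamped end conditions give two more equations: 2h_0·M_0 + h_0·M_1 = 6(Δ_0 - S'(-1)) = -12 and h_1·M_1 + 2h_1·M_2 = 6(S'(4) - Δ_1) = -24.
Hence M_0 = -19/5, M_1 = 18/5, M_2 = -39/5.
On [2, 4], S'(x) = b_1 + 2c_1·(x - 2) + 3d_1·(x - 2)² with b_1 = Δ_1 - h_1(2M_1 + M_2)/6 = 17/10, c_1 = M_1/2 = 9/5, d_1 = (M_2 - M_1)/(6h_1) = -19/20. So S'(2) = 17/10.

1.7000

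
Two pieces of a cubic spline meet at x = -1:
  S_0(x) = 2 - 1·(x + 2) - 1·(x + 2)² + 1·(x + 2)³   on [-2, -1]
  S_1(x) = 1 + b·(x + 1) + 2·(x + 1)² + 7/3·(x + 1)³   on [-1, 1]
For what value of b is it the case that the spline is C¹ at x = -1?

0

S_0'(x) = -1 - 2·(x + 2) + 3·(x + 2)², so S_0'(-1) = 0. On the right, S_1'(-1) = b, so b = 0.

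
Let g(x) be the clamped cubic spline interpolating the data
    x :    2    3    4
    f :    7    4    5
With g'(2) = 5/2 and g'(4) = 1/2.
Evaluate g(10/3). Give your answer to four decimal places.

3.8889

With M_i denoting the second derivative at x_i, h_i = 1, 1, and Δ_i = (y_(i+1) − y_i)/h_i = -3, 1:
  1·M_0 + 4·M_1 + 1·M_2 = 6(Δ_1 - Δ_0) = 24
Clamped end conditions give two more equations: 2h_0·M_0 + h_0·M_1 = 6(Δ_0 - g'(2)) = -33 and h_1·M_1 + 2h_1·M_2 = 6(g'(4) - Δ_1) = -3.
Hence M_0 = -47/2, M_1 = 14, M_2 = -17/2.
On [3, 4], g(x) = 4 - 9/4·(x - 3) + 7·(x - 3)² - 15/4·(x - 3)³.
With (x - 3) = 1/3: g(10/3) = 35/9.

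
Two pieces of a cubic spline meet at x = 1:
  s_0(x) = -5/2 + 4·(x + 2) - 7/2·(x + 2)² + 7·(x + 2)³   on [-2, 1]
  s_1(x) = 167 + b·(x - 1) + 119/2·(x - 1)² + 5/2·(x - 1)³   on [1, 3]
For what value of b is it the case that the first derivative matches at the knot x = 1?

s_0'(x) = 4 - 7·(x + 2) + 21·(x + 2)², so s_0'(1) = 172. On the right, s_1'(1) = b, so b = 172.

172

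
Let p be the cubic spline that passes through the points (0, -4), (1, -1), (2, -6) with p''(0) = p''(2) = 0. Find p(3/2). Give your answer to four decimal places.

With M_i denoting the second derivative at x_i, h_i = 1, 1, and Δ_i = (y_(i+1) − y_i)/h_i = 3, -5:
  1·M_0 + 4·M_1 + 1·M_2 = 6(Δ_1 - Δ_0) = -48
Natural end conditions: M_0 = M_2 = 0.
Hence M_0 = 0, M_1 = -12, M_2 = 0.
On [1, 2], p(t) = -1 - 1·(t - 1) - 6·(t - 1)² + 2·(t - 1)³.
With (t - 1) = 1/2: p(3/2) = -11/4.

-2.7500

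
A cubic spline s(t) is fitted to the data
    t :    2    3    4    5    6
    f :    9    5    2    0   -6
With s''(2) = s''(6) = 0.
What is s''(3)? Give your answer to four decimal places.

0.7500

Write m_i for s''(x_i). With h_i = 1, 1, 1, 1 and divided differences Δ_i = -4, -3, -2, -6, the continuity of s' gives the tridiagonal system
  1·m_0 + 4·m_1 + 1·m_2 = 6(Δ_1 - Δ_0) = 6
  1·m_1 + 4·m_2 + 1·m_3 = 6(Δ_2 - Δ_1) = 6
  1·m_2 + 4·m_3 + 1·m_4 = 6(Δ_3 - Δ_2) = -24
Natural end conditions: m_0 = m_4 = 0.
Forward elimination and back-substitution give m_0 = 0, m_1 = 3/4, m_2 = 3, m_3 = -27/4, m_4 = 0.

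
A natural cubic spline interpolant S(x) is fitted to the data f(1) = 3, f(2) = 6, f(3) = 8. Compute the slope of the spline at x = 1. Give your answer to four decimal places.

Let M_i = S''(x_i). Step sizes h_i = 1, 1; slopes of the chords Δ_i = (y_(i+1) - y_i)/h_i = 3, 2.
  1·M_0 + 4·M_1 + 1·M_2 = 6(Δ_1 - Δ_0) = -6
Natural end conditions: M_0 = M_2 = 0.
Hence M_0 = 0, M_1 = -3/2, M_2 = 0.
On [1, 2], S'(x) = b_0 + 2c_0·(x - 1) + 3d_0·(x - 1)² with b_0 = Δ_0 - h_0(2M_0 + M_1)/6 = 13/4, c_0 = M_0/2 = 0, d_0 = (M_1 - M_0)/(6h_0) = -1/4. So S'(1) = 13/4.

3.2500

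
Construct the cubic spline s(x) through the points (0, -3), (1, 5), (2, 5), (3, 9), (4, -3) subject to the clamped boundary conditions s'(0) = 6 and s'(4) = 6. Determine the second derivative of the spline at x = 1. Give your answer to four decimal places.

Write M_i for s''(x_i). With h_i = 1, 1, 1, 1 and divided differences Δ_i = 8, 0, 4, -12, the continuity of s' gives the tridiagonal system
  1·M_0 + 4·M_1 + 1·M_2 = 6(Δ_1 - Δ_0) = -48
  1·M_1 + 4·M_2 + 1·M_3 = 6(Δ_2 - Δ_1) = 24
  1·M_2 + 4·M_3 + 1·M_4 = 6(Δ_3 - Δ_2) = -96
Clamped end conditions give two more equations: 2h_0·M_0 + h_0·M_1 = 6(Δ_0 - s'(0)) = 12 and h_3·M_3 + 2h_3·M_4 = 6(s'(4) - Δ_3) = 108.
Solving: M_0 = 120/7, M_1 = -156/7, M_2 = 24, M_3 = -348/7, M_4 = 552/7.

-22.2857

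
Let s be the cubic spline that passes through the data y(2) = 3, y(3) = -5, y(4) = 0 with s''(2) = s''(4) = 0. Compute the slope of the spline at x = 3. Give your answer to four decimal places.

Write M_i for s''(x_i). With h_i = 1, 1 and divided differences Δ_i = -8, 5, the continuity of s' gives the tridiagonal system
  1·M_0 + 4·M_1 + 1·M_2 = 6(Δ_1 - Δ_0) = 78
Natural end conditions: M_0 = M_2 = 0.
Solving the tridiagonal system: M_0 = 0, M_1 = 39/2, M_2 = 0.
On [3, 4], s'(x) = b_1 + 2c_1·(x - 3) + 3d_1·(x - 3)² with b_1 = Δ_1 - h_1(2M_1 + M_2)/6 = -3/2, c_1 = M_1/2 = 39/4, d_1 = (M_2 - M_1)/(6h_1) = -13/4. So s'(3) = -3/2.

-1.5000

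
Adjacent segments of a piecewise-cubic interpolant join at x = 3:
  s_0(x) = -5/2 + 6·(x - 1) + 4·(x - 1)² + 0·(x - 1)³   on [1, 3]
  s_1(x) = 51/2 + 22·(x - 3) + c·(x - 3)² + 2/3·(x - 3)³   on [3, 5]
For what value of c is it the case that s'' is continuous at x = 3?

4

s_0''(x) = 8 + 0·(x - 1), so s_0''(3) = 8. On the right, s_1''(3) = 2c, so c = 4.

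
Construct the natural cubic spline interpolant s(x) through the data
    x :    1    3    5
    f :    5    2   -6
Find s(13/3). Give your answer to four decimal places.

Write σ_i for s''(x_i). With h_i = 2, 2 and divided differences Δ_i = -3/2, -4, the continuity of s' gives the tridiagonal system
  2·σ_0 + 8·σ_1 + 2·σ_2 = 6(Δ_1 - Δ_0) = -15
Natural end conditions: σ_0 = σ_2 = 0.
Hence σ_0 = 0, σ_1 = -15/8, σ_2 = 0.
On [3, 5], s(x) = 2 - 11/4·(x - 3) - 15/16·(x - 3)² + 5/32·(x - 3)³.
With (x - 3) = 4/3: s(13/3) = -80/27.

-2.9630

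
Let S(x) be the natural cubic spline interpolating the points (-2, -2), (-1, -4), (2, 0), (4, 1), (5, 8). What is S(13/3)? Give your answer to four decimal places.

2.8682

Write m_i for S''(x_i). With h_i = 1, 3, 2, 1 and divided differences Δ_i = -2, 4/3, 1/2, 7, the continuity of S' gives the tridiagonal system
  1·m_0 + 8·m_1 + 3·m_2 = 6(Δ_1 - Δ_0) = 20
  3·m_1 + 10·m_2 + 2·m_3 = 6(Δ_2 - Δ_1) = -5
  2·m_2 + 6·m_3 + 1·m_4 = 6(Δ_3 - Δ_2) = 39
Natural end conditions: m_0 = m_4 = 0.
Solving: m_0 = 0, m_1 = 722/197, m_2 = -612/197, m_3 = 2969/394, m_4 = 0.
On [4, 5], S(x) = 1 + 5305/1182·(x - 4) + 2969/788·(x - 4)² - 2969/2364·(x - 4)³.
With (x - 4) = 1/3: S(13/3) = 91535/31914.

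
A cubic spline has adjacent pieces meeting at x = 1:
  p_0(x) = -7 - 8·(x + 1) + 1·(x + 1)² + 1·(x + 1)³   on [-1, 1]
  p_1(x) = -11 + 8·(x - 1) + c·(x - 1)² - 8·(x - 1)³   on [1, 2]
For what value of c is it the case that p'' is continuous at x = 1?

p_0''(x) = 2 + 6·(x + 1), so p_0''(1) = 14. On the right, p_1''(1) = 2c, so c = 7.

7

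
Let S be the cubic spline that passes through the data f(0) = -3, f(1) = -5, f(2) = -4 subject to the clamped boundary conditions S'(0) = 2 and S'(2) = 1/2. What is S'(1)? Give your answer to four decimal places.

Let M_i = S''(x_i). Step sizes h_i = 1, 1; slopes of the chords Δ_i = (y_(i+1) - y_i)/h_i = -2, 1.
  1·M_0 + 4·M_1 + 1·M_2 = 6(Δ_1 - Δ_0) = 18
Clamped end conditions give two more equations: 2h_0·M_0 + h_0·M_1 = 6(Δ_0 - S'(0)) = -24 and h_1·M_1 + 2h_1·M_2 = 6(S'(2) - Δ_1) = -3.
Hence M_0 = -69/4, M_1 = 21/2, M_2 = -27/4.
On [1, 2], S'(x) = b_1 + 2c_1·(x - 1) + 3d_1·(x - 1)² with b_1 = Δ_1 - h_1(2M_1 + M_2)/6 = -11/8, c_1 = M_1/2 = 21/4, d_1 = (M_2 - M_1)/(6h_1) = -23/8. So S'(1) = -11/8.

-1.3750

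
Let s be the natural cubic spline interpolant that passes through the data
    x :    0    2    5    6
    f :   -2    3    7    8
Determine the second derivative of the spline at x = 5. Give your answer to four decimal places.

Put σ_i = s'' at the i-th knot. Here h = (2, 3, 1) and Δ = (5/2, 4/3, 1), so the interior equations h_(i-1)·σ_(i-1) + 2(h_(i-1)+h_i)·σ_i + h_i·σ_(i+1) = 6(Δ_i − Δ_(i-1)) read
  2·σ_0 + 10·σ_1 + 3·σ_2 = 6(Δ_1 - Δ_0) = -7
  3·σ_1 + 8·σ_2 + 1·σ_3 = 6(Δ_2 - Δ_1) = -2
Natural end conditions: σ_0 = σ_3 = 0.
Solving the tridiagonal system: σ_0 = 0, σ_1 = -50/71, σ_2 = 1/71, σ_3 = 0.

0.0141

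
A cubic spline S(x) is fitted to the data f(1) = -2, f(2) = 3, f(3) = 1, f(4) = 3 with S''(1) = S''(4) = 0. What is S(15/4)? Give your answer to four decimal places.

Put m_i = S'' at the i-th knot. Here h = (1, 1, 1) and Δ = (5, -2, 2), so the interior equations h_(i-1)·m_(i-1) + 2(h_(i-1)+h_i)·m_i + h_i·m_(i+1) = 6(Δ_i − Δ_(i-1)) read
  1·m_0 + 4·m_1 + 1·m_2 = 6(Δ_1 - Δ_0) = -42
  1·m_1 + 4·m_2 + 1·m_3 = 6(Δ_2 - Δ_1) = 24
Natural end conditions: m_0 = m_3 = 0.
Solving: m_0 = 0, m_1 = -64/5, m_2 = 46/5, m_3 = 0.
On [3, 4], S(x) = 1 - 16/15·(x - 3) + 23/5·(x - 3)² - 23/15·(x - 3)³.
With (x - 3) = 3/4: S(15/4) = 137/64.

2.1406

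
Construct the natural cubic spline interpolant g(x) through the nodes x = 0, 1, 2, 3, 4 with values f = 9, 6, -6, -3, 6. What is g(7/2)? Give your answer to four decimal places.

1.3594

With σ_i denoting the second derivative at x_i, h_i = 1, 1, 1, 1, and Δ_i = (y_(i+1) − y_i)/h_i = -3, -12, 3, 9:
  1·σ_0 + 4·σ_1 + 1·σ_2 = 6(Δ_1 - Δ_0) = -54
  1·σ_1 + 4·σ_2 + 1·σ_3 = 6(Δ_2 - Δ_1) = 90
  1·σ_2 + 4·σ_3 + 1·σ_4 = 6(Δ_3 - Δ_2) = 36
Natural end conditions: σ_0 = σ_4 = 0.
Solving: σ_0 = 0, σ_1 = -81/4, σ_2 = 27, σ_3 = 9/4, σ_4 = 0.
On [3, 4], g(x) = -3 + 33/4·(x - 3) + 9/8·(x - 3)² - 3/8·(x - 3)³.
With (x - 3) = 1/2: g(7/2) = 87/64.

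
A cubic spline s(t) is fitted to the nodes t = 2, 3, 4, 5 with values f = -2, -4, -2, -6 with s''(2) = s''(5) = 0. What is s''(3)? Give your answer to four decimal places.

8.8000

With σ_i denoting the second derivative at x_i, h_i = 1, 1, 1, and Δ_i = (y_(i+1) − y_i)/h_i = -2, 2, -4:
  1·σ_0 + 4·σ_1 + 1·σ_2 = 6(Δ_1 - Δ_0) = 24
  1·σ_1 + 4·σ_2 + 1·σ_3 = 6(Δ_2 - Δ_1) = -36
Natural end conditions: σ_0 = σ_3 = 0.
Solving the tridiagonal system: σ_0 = 0, σ_1 = 44/5, σ_2 = -56/5, σ_3 = 0.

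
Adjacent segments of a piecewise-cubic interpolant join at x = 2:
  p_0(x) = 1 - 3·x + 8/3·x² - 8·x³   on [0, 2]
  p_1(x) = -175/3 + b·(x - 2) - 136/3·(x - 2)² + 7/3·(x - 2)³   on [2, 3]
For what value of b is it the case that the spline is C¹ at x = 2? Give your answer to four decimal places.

-88.3333

p_0'(x) = -3 + 16/3·x - 24·x², so p_0'(2) = -265/3. On the right, p_1'(2) = b, so b = -265/3.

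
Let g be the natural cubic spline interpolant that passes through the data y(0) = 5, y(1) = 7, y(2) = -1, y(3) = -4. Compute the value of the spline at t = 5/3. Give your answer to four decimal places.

Let M_i = g''(x_i). Step sizes h_i = 1, 1, 1; slopes of the chords Δ_i = (y_(i+1) - y_i)/h_i = 2, -8, -3.
  1·M_0 + 4·M_1 + 1·M_2 = 6(Δ_1 - Δ_0) = -60
  1·M_1 + 4·M_2 + 1·M_3 = 6(Δ_2 - Δ_1) = 30
Natural end conditions: M_0 = M_3 = 0.
Hence M_0 = 0, M_1 = -18, M_2 = 12, M_3 = 0.
On [1, 2], g(t) = 7 - 4·(t - 1) - 9·(t - 1)² + 5·(t - 1)³.
With (t - 1) = 2/3: g(5/3) = 49/27.

1.8148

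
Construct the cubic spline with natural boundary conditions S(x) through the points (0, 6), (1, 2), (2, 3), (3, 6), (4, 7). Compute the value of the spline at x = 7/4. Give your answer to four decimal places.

Put m_i = S'' at the i-th knot. Here h = (1, 1, 1, 1) and Δ = (-4, 1, 3, 1), so the interior equations h_(i-1)·m_(i-1) + 2(h_(i-1)+h_i)·m_i + h_i·m_(i+1) = 6(Δ_i − Δ_(i-1)) read
  1·m_0 + 4·m_1 + 1·m_2 = 6(Δ_1 - Δ_0) = 30
  1·m_1 + 4·m_2 + 1·m_3 = 6(Δ_2 - Δ_1) = 12
  1·m_2 + 4·m_3 + 1·m_4 = 6(Δ_3 - Δ_2) = -12
Natural end conditions: m_0 = m_4 = 0.
Hence m_0 = 0, m_1 = 195/28, m_2 = 15/7, m_3 = -99/28, m_4 = 0.
On [1, 2], S(x) = 2 - 47/28·(x - 1) + 195/56·(x - 1)² - 45/56·(x - 1)³.
With (x - 1) = 3/4: S(7/4) = 8461/3584.

2.3608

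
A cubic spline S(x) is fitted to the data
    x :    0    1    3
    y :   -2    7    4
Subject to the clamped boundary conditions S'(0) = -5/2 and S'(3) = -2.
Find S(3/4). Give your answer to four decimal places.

4.1523

With M_i denoting the second derivative at x_i, h_i = 1, 2, and Δ_i = (y_(i+1) − y_i)/h_i = 9, -3/2:
  1·M_0 + 6·M_1 + 2·M_2 = 6(Δ_1 - Δ_0) = -63
Clamped end conditions give two more equations: 2h_0·M_0 + h_0·M_1 = 6(Δ_0 - S'(0)) = 69 and h_1·M_1 + 2h_1·M_2 = 6(S'(3) - Δ_1) = -3.
Solving: M_0 = 271/6, M_1 = -64/3, M_2 = 119/12.
On [0, 1], S(x) = -2 - 5/2·x + 271/12·x² - 133/12·x³.
With x = 3/4: S(3/4) = 1063/256.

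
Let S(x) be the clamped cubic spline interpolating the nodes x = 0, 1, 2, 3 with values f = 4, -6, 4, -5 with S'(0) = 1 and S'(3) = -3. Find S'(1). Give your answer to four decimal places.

Write M_i for S''(x_i). With h_i = 1, 1, 1 and divided differences Δ_i = -10, 10, -9, the continuity of S' gives the tridiagonal system
  1·M_0 + 4·M_1 + 1·M_2 = 6(Δ_1 - Δ_0) = 120
  1·M_1 + 4·M_2 + 1·M_3 = 6(Δ_2 - Δ_1) = -114
Clamped end conditions give two more equations: 2h_0·M_0 + h_0·M_1 = 6(Δ_0 - S'(0)) = -66 and h_2·M_2 + 2h_2·M_3 = 6(S'(3) - Δ_2) = 36.
Hence M_0 = -188/3, M_1 = 178/3, M_2 = -164/3, M_3 = 136/3.
On [1, 2], S'(x) = b_1 + 2c_1·(x - 1) + 3d_1·(x - 1)² with b_1 = Δ_1 - h_1(2M_1 + M_2)/6 = -2/3, c_1 = M_1/2 = 89/3, d_1 = (M_2 - M_1)/(6h_1) = -19. So S'(1) = -2/3.

-0.6667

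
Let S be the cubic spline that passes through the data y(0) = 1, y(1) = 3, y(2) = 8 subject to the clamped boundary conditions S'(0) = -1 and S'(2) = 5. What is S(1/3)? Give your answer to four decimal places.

With M_i denoting the second derivative at x_i, h_i = 1, 1, and Δ_i = (y_(i+1) − y_i)/h_i = 2, 5:
  1·M_0 + 4·M_1 + 1·M_2 = 6(Δ_1 - Δ_0) = 18
Clamped end conditions give two more equations: 2h_0·M_0 + h_0·M_1 = 6(Δ_0 - S'(0)) = 18 and h_1·M_1 + 2h_1·M_2 = 6(S'(2) - Δ_1) = 0.
Solving the tridiagonal system: M_0 = 15/2, M_1 = 3, M_2 = -3/2.
On [0, 1], S(x) = 1 - 1·x + 15/4·x² - 3/4·x³.
With x = 1/3: S(1/3) = 19/18.

1.0556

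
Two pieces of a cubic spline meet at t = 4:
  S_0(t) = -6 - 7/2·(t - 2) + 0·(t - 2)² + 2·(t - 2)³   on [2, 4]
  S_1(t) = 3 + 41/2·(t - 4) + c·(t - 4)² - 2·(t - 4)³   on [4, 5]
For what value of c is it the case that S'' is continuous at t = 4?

12

S_0''(t) = 0 + 12·(t - 2), so S_0''(4) = 24. On the right, S_1''(4) = 2c, so c = 12.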